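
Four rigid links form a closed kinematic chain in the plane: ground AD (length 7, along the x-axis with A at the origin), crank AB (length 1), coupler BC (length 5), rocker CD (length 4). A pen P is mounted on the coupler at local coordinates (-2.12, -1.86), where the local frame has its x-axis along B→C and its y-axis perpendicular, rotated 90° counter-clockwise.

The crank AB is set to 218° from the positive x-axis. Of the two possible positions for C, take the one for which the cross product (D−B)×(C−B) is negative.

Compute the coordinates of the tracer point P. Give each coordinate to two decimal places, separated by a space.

-3.45 -1.56

A=(0,0), D=(7.00,0)
B = A + 1.00·(cos218°, sin218°) = (-0.7880, -0.6157)
|BD| = 7.8123
circle(B,5.00) ∩ circle(D,4.00): a=4.4822, h=2.2159
  candidates: C₊=(3.5056,1.9466) cross=17.311; C₋=(3.8548,-2.4714) cross=-17.311
  mode - wants cross < 0 → take C=(3.8548,-2.4714) (cross=-17.311)
ex = (C−B)/|BC| = (0.9286,-0.3712); ey = (0.3712,0.9286)
P = B + -2.12·ex + -1.86·ey = (-3.4469,-1.5560)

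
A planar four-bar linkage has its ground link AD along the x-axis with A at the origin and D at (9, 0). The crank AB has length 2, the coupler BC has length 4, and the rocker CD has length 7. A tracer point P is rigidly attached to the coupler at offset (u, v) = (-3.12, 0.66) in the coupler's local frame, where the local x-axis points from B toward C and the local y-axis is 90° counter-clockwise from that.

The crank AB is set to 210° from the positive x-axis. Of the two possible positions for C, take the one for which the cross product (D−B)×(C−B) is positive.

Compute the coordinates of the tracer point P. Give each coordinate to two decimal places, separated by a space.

-4.88 -1.48

A=(0,0), D=(9.00,0)
B = A + 2.00·(cos210°, sin210°) = (-1.7321, -1.0000)
|BD| = 10.7785
circle(B,4.00) ∩ circle(D,7.00): a=3.8585, h=1.0547
  candidates: C₊=(2.0119,0.4081) cross=11.368; C₋=(2.2076,-1.6922) cross=-11.368
  mode + wants cross > 0 → take C=(2.0119,0.4081) (cross=11.368)
ex = (C−B)/|BC| = (0.9360,0.3520); ey = (-0.3520,0.9360)
P = B + -3.12·ex + 0.66·ey = (-4.8847,-1.4806)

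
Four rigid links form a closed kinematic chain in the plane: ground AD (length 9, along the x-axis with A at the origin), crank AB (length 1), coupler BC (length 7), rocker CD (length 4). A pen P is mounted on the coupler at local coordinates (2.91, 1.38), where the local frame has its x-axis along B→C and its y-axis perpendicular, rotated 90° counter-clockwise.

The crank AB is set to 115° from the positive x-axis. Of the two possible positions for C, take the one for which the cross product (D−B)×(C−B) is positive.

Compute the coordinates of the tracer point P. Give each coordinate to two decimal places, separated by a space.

A=(0,0), D=(9.00,0)
B = A + 1.00·(cos115°, sin115°) = (-0.4226, 0.9063)
|BD| = 9.4661
circle(B,7.00) ∩ circle(D,4.00): a=6.4761, h=2.6571
  candidates: C₊=(6.2781,2.9311) cross=25.152; C₋=(5.7694,-2.3586) cross=-25.152
  mode + wants cross > 0 → take C=(6.2781,2.9311) (cross=25.152)
ex = (C−B)/|BC| = (0.9573,0.2893); ey = (-0.2893,0.9573)
P = B + 2.91·ex + 1.38·ey = (1.9638,3.0691)

1.96 3.07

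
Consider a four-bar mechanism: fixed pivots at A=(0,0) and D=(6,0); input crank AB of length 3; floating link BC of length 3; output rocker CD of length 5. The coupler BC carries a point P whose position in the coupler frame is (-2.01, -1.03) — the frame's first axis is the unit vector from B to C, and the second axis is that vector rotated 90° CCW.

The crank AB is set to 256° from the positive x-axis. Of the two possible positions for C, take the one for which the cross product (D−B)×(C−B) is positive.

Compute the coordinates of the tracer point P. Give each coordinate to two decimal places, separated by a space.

-1.06 -5.14

A=(0,0), D=(6.00,0)
B = A + 3.00·(cos256°, sin256°) = (-0.7258, -2.9109)
|BD| = 7.3287
circle(B,3.00) ∩ circle(D,5.00): a=2.5727, h=1.5431
  candidates: C₊=(1.0224,-0.4729) cross=11.309; C₋=(2.2482,-3.3052) cross=-11.309
  mode + wants cross > 0 → take C=(1.0224,-0.4729) (cross=11.309)
ex = (C−B)/|BC| = (0.5827,0.8127); ey = (-0.8127,0.5827)
P = B + -2.01·ex + -1.03·ey = (-1.0600,-5.1446)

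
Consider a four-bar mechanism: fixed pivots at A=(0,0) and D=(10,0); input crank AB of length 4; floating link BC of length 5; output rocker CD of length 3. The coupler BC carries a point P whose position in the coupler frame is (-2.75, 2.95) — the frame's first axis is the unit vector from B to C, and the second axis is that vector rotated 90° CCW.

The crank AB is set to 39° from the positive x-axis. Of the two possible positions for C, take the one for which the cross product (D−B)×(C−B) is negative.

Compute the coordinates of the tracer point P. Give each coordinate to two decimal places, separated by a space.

2.75 6.53

A=(0,0), D=(10.00,0)
B = A + 4.00·(cos39°, sin39°) = (3.1086, 2.5173)
|BD| = 7.3368
circle(B,5.00) ∩ circle(D,3.00): a=4.7588, h=1.5343
  candidates: C₊=(8.1049,2.3256) cross=11.257; C₋=(7.0521,-0.5566) cross=-11.257
  mode - wants cross < 0 → take C=(7.0521,-0.5566) (cross=-11.257)
ex = (C−B)/|BC| = (0.7887,-0.6148); ey = (0.6148,0.7887)
P = B + -2.75·ex + 2.95·ey = (2.7533,6.5346)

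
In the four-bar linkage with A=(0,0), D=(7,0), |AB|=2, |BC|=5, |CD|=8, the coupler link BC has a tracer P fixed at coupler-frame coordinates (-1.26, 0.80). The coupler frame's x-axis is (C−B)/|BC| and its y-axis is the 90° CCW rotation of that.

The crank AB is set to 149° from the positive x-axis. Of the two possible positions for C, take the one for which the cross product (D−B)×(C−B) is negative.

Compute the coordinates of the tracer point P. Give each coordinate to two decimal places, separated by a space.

-1.37 2.48

A=(0,0), D=(7.00,0)
B = A + 2.00·(cos149°, sin149°) = (-1.7143, 1.0301)
|BD| = 8.7750
circle(B,5.00) ∩ circle(D,8.00): a=2.1653, h=4.5068
  candidates: C₊=(0.9650,5.2516) cross=39.547; C₋=(-0.0931,-3.6998) cross=-39.547
  mode - wants cross < 0 → take C=(-0.0931,-3.6998) (cross=-39.547)
ex = (C−B)/|BC| = (0.3243,-0.9460); ey = (0.9460,0.3243)
P = B + -1.26·ex + 0.80·ey = (-1.3661,2.4814)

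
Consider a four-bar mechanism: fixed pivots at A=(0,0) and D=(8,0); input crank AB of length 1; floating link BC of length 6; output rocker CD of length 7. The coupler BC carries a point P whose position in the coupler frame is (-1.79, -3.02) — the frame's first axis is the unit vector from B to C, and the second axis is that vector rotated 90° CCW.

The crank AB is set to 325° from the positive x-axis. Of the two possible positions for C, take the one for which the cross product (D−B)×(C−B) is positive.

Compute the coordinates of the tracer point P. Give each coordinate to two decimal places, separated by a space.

A=(0,0), D=(8.00,0)
B = A + 1.00·(cos325°, sin325°) = (0.8192, -0.5736)
|BD| = 7.2037
circle(B,6.00) ∩ circle(D,7.00): a=2.6995, h=5.3584
  candidates: C₊=(3.0835,4.9828) cross=38.600; C₋=(3.9368,-5.7000) cross=-38.600
  mode + wants cross > 0 → take C=(3.0835,4.9828) (cross=38.600)
ex = (C−B)/|BC| = (0.3774,0.9261); ey = (-0.9261,0.3774)
P = B + -1.79·ex + -3.02·ey = (2.9403,-3.3709)

2.94 -3.37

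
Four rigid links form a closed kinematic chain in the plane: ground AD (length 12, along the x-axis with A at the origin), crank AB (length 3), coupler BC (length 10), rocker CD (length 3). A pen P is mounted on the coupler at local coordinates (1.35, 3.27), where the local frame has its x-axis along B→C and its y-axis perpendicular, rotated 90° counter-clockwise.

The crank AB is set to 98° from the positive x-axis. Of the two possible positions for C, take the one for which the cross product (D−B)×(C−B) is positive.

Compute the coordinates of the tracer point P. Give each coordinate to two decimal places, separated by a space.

1.35 6.03

A=(0,0), D=(12.00,0)
B = A + 3.00·(cos98°, sin98°) = (-0.4175, 2.9708)
|BD| = 12.7679
circle(B,10.00) ∩ circle(D,3.00): a=9.9476, h=1.0225
  candidates: C₊=(9.4950,1.6507) cross=13.056; C₋=(9.0191,-0.3382) cross=-13.056
  mode + wants cross > 0 → take C=(9.4950,1.6507) (cross=13.056)
ex = (C−B)/|BC| = (0.9912,-0.1320); ey = (0.1320,0.9912)
P = B + 1.35·ex + 3.27·ey = (1.3523,6.0340)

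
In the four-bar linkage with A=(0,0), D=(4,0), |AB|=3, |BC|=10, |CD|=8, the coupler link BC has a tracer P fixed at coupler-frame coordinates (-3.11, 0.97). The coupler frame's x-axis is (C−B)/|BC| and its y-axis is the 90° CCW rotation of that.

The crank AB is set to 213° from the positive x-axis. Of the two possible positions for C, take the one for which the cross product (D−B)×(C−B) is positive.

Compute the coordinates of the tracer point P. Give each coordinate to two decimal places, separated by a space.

-4.63 -4.12

A=(0,0), D=(4.00,0)
B = A + 3.00·(cos213°, sin213°) = (-2.5160, -1.6339)
|BD| = 6.7177
circle(B,10.00) ∩ circle(D,8.00): a=6.0383, h=7.9711
  candidates: C₊=(1.4022,7.5665) cross=53.548; C₋=(5.2798,-7.8970) cross=-53.548
  mode + wants cross > 0 → take C=(1.4022,7.5665) (cross=53.548)
ex = (C−B)/|BC| = (0.3918,0.9200); ey = (-0.9200,0.3918)
P = B + -3.11·ex + 0.97·ey = (-4.6270,-4.1152)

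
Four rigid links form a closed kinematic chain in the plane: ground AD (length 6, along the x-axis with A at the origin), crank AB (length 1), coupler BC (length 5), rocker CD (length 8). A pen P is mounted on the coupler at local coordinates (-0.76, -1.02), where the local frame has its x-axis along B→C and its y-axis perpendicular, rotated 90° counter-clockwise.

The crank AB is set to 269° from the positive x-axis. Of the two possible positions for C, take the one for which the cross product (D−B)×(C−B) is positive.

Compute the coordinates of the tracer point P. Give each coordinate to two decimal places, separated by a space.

1.13 -1.55

A=(0,0), D=(6.00,0)
B = A + 1.00·(cos269°, sin269°) = (-0.0175, -0.9998)
|BD| = 6.1000
circle(B,5.00) ∩ circle(D,8.00): a=-0.1468, h=4.9978
  candidates: C₊=(-0.9814,3.9063) cross=30.487; C₋=(0.6570,-5.9542) cross=-30.487
  mode + wants cross > 0 → take C=(-0.9814,3.9063) (cross=30.487)
ex = (C−B)/|BC| = (-0.1928,0.9812); ey = (-0.9812,-0.1928)
P = B + -0.76·ex + -1.02·ey = (1.1299,-1.5489)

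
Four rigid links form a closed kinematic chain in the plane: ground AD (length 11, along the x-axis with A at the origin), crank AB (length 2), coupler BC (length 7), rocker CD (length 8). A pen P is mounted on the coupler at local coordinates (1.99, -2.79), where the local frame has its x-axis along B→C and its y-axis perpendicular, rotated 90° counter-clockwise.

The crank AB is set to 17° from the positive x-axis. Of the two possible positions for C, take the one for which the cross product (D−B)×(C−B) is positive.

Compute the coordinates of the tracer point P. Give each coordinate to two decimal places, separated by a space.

5.34 0.56

A=(0,0), D=(11.00,0)
B = A + 2.00·(cos17°, sin17°) = (1.9126, 0.5847)
|BD| = 9.1062
circle(B,7.00) ∩ circle(D,8.00): a=3.7295, h=5.9238
  candidates: C₊=(6.0148,6.2568) cross=53.943; C₋=(5.2540,-5.5663) cross=-53.943
  mode + wants cross > 0 → take C=(6.0148,6.2568) (cross=53.943)
ex = (C−B)/|BC| = (0.5860,0.8103); ey = (-0.8103,0.5860)
P = B + 1.99·ex + -2.79·ey = (5.3395,0.5622)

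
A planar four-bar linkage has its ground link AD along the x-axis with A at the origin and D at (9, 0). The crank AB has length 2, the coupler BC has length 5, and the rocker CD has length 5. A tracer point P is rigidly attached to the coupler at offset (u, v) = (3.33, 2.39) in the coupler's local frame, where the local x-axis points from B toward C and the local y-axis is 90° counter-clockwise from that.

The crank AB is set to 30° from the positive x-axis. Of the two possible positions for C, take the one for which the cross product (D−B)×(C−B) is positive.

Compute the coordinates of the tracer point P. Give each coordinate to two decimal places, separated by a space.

3.09 4.87

A=(0,0), D=(9.00,0)
B = A + 2.00·(cos30°, sin30°) = (1.7321, 1.0000)
|BD| = 7.3364
circle(B,5.00) ∩ circle(D,5.00): a=3.6682, h=3.3977
  candidates: C₊=(5.8292,3.8660) cross=24.927; C₋=(4.9029,-2.8660) cross=-24.927
  mode + wants cross > 0 → take C=(5.8292,3.8660) (cross=24.927)
ex = (C−B)/|BC| = (0.8194,0.5732); ey = (-0.5732,0.8194)
P = B + 3.33·ex + 2.39·ey = (3.0908,4.8671)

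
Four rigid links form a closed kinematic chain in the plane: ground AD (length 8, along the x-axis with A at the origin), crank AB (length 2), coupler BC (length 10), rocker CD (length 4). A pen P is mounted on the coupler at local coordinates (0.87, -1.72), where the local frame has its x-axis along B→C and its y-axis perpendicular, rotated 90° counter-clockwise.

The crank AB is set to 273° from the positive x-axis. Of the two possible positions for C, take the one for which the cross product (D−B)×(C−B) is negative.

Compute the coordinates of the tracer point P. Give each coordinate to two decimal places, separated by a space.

0.71 -3.83

A=(0,0), D=(8.00,0)
B = A + 2.00·(cos273°, sin273°) = (0.1047, -1.9973)
|BD| = 8.1440
circle(B,10.00) ∩ circle(D,4.00): a=9.2292, h=3.8500
  candidates: C₊=(8.1078,3.9985) cross=31.355; C₋=(9.9962,-3.4663) cross=-31.355
  mode - wants cross < 0 → take C=(9.9962,-3.4663) (cross=-31.355)
ex = (C−B)/|BC| = (0.9892,-0.1469); ey = (0.1469,0.9892)
P = B + 0.87·ex + -1.72·ey = (0.7126,-3.8264)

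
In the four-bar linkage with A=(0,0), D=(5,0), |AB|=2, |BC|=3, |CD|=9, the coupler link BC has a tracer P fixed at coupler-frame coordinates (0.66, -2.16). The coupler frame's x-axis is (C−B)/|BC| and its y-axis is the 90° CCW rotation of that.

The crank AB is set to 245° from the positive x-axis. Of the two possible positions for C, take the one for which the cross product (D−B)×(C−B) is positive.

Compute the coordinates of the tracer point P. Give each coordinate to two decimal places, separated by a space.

-1.41 0.37

A=(0,0), D=(5.00,0)
B = A + 2.00·(cos245°, sin245°) = (-0.8452, -1.8126)
|BD| = 6.1198
circle(B,3.00) ∩ circle(D,9.00): a=-2.8226, h=1.0163
  candidates: C₊=(-3.8422,-1.6779) cross=6.220; C₋=(-3.2402,-3.6194) cross=-6.220
  mode + wants cross > 0 → take C=(-3.8422,-1.6779) (cross=6.220)
ex = (C−B)/|BC| = (-0.9990,0.0449); ey = (-0.0449,-0.9990)
P = B + 0.66·ex + -2.16·ey = (-1.4076,0.3748)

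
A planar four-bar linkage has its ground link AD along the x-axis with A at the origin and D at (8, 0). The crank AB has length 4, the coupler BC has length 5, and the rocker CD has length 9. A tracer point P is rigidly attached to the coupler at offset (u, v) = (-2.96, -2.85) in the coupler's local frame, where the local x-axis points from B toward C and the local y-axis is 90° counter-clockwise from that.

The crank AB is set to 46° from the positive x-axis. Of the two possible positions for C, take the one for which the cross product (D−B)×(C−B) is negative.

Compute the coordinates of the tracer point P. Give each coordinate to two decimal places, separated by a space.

A=(0,0), D=(8.00,0)
B = A + 4.00·(cos46°, sin46°) = (2.7786, 2.8774)
|BD| = 5.9617
circle(B,5.00) ∩ circle(D,9.00): a=-1.7158, h=4.6964
  candidates: C₊=(3.5426,7.8187) cross=27.998; C₋=(-0.9908,-0.4077) cross=-27.998
  mode - wants cross < 0 → take C=(-0.9908,-0.4077) (cross=-27.998)
ex = (C−B)/|BC| = (-0.7539,-0.6570); ey = (0.6570,-0.7539)
P = B + -2.96·ex + -2.85·ey = (3.1376,6.9707)

3.14 6.97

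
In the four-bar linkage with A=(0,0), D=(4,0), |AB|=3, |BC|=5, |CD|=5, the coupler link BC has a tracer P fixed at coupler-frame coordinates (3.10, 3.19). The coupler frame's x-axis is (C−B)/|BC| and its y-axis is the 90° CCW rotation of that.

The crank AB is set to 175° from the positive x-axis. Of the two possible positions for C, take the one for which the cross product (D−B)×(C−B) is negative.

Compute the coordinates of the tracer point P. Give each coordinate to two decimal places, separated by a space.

1.46 0.11

A=(0,0), D=(4.00,0)
B = A + 3.00·(cos175°, sin175°) = (-2.9886, 0.2615)
|BD| = 6.9935
circle(B,5.00) ∩ circle(D,5.00): a=3.4967, h=3.5739
  candidates: C₊=(0.6393,3.7021) cross=24.994; C₋=(0.3721,-3.4407) cross=-24.994
  mode - wants cross < 0 → take C=(0.3721,-3.4407) (cross=-24.994)
ex = (C−B)/|BC| = (0.6721,-0.7404); ey = (0.7404,0.6721)
P = B + 3.10·ex + 3.19·ey = (1.4570,0.1102)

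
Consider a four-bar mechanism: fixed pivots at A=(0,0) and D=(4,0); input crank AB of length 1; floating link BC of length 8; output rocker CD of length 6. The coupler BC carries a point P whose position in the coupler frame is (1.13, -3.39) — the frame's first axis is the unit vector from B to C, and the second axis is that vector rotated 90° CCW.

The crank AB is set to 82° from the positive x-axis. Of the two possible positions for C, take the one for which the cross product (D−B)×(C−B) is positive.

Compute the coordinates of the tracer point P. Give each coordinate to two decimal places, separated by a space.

A=(0,0), D=(4.00,0)
B = A + 1.00·(cos82°, sin82°) = (0.1392, 0.9903)
|BD| = 3.9858
circle(B,8.00) ∩ circle(D,6.00): a=5.5054, h=5.8044
  candidates: C₊=(6.9140,5.2449) cross=23.135; C₋=(4.0298,-5.9999) cross=-23.135
  mode + wants cross > 0 → take C=(6.9140,5.2449) (cross=23.135)
ex = (C−B)/|BC| = (0.8469,0.5318); ey = (-0.5318,0.8469)
P = B + 1.13·ex + -3.39·ey = (2.8990,-1.2796)

2.90 -1.28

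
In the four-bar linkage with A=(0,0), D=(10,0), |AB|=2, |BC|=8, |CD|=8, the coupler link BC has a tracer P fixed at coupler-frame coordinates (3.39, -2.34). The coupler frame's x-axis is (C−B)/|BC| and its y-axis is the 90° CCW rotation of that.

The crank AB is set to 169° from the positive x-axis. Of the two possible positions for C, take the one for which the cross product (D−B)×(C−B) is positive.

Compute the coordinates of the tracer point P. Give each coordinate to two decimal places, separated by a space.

2.14 0.75

A=(0,0), D=(10.00,0)
B = A + 2.00·(cos169°, sin169°) = (-1.9633, 0.3816)
|BD| = 11.9693
circle(B,8.00) ∩ circle(D,8.00): a=5.9847, h=5.3088
  candidates: C₊=(4.1876,5.4969) cross=63.543; C₋=(3.8491,-5.1153) cross=-63.543
  mode + wants cross > 0 → take C=(4.1876,5.4969) (cross=63.543)
ex = (C−B)/|BC| = (0.7689,0.6394); ey = (-0.6394,0.7689)
P = B + 3.39·ex + -2.34·ey = (2.1394,0.7501)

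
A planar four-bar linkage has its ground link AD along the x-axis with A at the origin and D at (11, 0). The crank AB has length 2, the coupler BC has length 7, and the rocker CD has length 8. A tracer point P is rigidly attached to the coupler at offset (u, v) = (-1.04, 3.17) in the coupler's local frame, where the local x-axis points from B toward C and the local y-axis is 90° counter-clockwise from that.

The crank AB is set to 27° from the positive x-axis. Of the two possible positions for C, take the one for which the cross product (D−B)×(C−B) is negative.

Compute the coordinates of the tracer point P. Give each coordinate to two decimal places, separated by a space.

4.12 3.29

A=(0,0), D=(11.00,0)
B = A + 2.00·(cos27°, sin27°) = (1.7820, 0.9080)
|BD| = 9.2626
circle(B,7.00) ∩ circle(D,8.00): a=3.8216, h=5.8648
  candidates: C₊=(6.1601,6.3699) cross=54.323; C₋=(5.0103,-5.3032) cross=-54.323
  mode - wants cross < 0 → take C=(5.0103,-5.3032) (cross=-54.323)
ex = (C−B)/|BC| = (0.4612,-0.8873); ey = (0.8873,0.4612)
P = B + -1.04·ex + 3.17·ey = (4.1151,3.2927)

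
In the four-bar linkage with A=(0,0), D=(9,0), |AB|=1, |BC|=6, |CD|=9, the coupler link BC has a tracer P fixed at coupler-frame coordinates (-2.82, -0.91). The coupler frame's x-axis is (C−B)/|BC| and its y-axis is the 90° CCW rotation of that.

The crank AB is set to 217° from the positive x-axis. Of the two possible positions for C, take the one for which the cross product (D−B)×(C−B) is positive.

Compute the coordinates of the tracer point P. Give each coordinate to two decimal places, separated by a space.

-1.03 -3.56

A=(0,0), D=(9.00,0)
B = A + 1.00·(cos217°, sin217°) = (-0.7986, -0.6018)
|BD| = 9.8171
circle(B,6.00) ∩ circle(D,9.00): a=2.6166, h=5.3994
  candidates: C₊=(1.4821,4.9478) cross=53.006; C₋=(2.1441,-5.8306) cross=-53.006
  mode + wants cross > 0 → take C=(1.4821,4.9478) (cross=53.006)
ex = (C−B)/|BC| = (0.3801,0.9249); ey = (-0.9249,0.3801)
P = B + -2.82·ex + -0.91·ey = (-1.0289,-3.5560)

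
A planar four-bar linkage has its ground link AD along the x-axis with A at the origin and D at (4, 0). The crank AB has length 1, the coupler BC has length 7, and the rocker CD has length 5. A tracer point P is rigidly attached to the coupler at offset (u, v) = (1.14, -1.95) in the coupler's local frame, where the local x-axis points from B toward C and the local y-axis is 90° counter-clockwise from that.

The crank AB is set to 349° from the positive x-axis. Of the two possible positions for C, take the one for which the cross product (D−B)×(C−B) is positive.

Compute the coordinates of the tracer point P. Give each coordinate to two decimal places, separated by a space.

A=(0,0), D=(4.00,0)
B = A + 1.00·(cos349°, sin349°) = (0.9816, -0.1908)
|BD| = 3.0244
circle(B,7.00) ∩ circle(D,5.00): a=5.4799, h=4.3555
  candidates: C₊=(6.1759,4.5017) cross=13.173; C₋=(6.7254,-4.1919) cross=-13.173
  mode + wants cross > 0 → take C=(6.1759,4.5017) (cross=13.173)
ex = (C−B)/|BC| = (0.7420,0.6704); ey = (-0.6704,0.7420)
P = B + 1.14·ex + -1.95·ey = (3.1348,-0.8736)

3.13 -0.87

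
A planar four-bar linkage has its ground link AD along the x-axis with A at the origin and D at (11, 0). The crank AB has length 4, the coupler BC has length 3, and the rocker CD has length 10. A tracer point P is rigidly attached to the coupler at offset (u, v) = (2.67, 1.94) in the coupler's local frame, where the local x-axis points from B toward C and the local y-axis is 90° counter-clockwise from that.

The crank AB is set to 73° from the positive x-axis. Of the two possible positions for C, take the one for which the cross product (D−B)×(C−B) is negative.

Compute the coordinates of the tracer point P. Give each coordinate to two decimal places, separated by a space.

A=(0,0), D=(11.00,0)
B = A + 4.00·(cos73°, sin73°) = (1.1695, 3.8252)
|BD| = 10.5485
circle(B,3.00) ∩ circle(D,10.00): a=0.9609, h=2.8420
  candidates: C₊=(3.0955,6.1253) cross=29.978; C₋=(1.0344,0.8283) cross=-29.978
  mode - wants cross < 0 → take C=(1.0344,0.8283) (cross=-29.978)
ex = (C−B)/|BC| = (-0.0450,-0.9990); ey = (0.9990,-0.0450)
P = B + 2.67·ex + 1.94·ey = (2.9873,1.0705)

2.99 1.07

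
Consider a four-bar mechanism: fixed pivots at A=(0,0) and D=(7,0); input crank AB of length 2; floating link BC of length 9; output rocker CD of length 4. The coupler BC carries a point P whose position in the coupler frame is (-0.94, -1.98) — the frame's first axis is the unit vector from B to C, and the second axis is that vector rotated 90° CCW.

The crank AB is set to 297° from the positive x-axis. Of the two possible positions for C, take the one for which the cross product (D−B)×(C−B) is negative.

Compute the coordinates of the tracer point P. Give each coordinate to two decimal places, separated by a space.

-0.25 -3.64

A=(0,0), D=(7.00,0)
B = A + 2.00·(cos297°, sin297°) = (0.9080, -1.7820)
|BD| = 6.3473
circle(B,9.00) ∩ circle(D,4.00): a=8.2939, h=3.4944
  candidates: C₊=(7.8873,3.9003) cross=22.180; C₋=(9.8494,-2.8073) cross=-22.180
  mode - wants cross < 0 → take C=(9.8494,-2.8073) (cross=-22.180)
ex = (C−B)/|BC| = (0.9935,-0.1139); ey = (0.1139,0.9935)
P = B + -0.94·ex + -1.98·ey = (-0.2515,-3.6420)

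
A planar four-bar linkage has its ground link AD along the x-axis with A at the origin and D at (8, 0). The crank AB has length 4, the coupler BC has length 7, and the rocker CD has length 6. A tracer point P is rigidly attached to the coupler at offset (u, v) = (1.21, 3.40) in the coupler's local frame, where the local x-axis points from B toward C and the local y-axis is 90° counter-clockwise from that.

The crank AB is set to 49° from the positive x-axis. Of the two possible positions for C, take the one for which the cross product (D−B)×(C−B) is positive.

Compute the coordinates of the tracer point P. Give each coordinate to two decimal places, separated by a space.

2.32 6.61

A=(0,0), D=(8.00,0)
B = A + 4.00·(cos49°, sin49°) = (2.6242, 3.0188)
|BD| = 6.1654
circle(B,7.00) ∩ circle(D,6.00): a=4.1370, h=5.6467
  candidates: C₊=(8.9962,5.9167) cross=34.814; C₋=(3.4665,-3.9303) cross=-34.814
  mode + wants cross > 0 → take C=(8.9962,5.9167) (cross=34.814)
ex = (C−B)/|BC| = (0.9103,0.4140); ey = (-0.4140,0.9103)
P = B + 1.21·ex + 3.40·ey = (2.3181,6.6147)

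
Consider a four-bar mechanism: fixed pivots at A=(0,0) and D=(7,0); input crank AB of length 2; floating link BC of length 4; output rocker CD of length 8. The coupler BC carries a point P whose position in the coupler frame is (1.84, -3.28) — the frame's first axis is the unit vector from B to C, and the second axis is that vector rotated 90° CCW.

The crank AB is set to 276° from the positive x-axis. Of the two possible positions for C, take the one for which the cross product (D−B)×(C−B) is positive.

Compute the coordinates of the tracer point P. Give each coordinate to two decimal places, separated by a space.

A=(0,0), D=(7.00,0)
B = A + 2.00·(cos276°, sin276°) = (0.2091, -1.9890)
|BD| = 7.0762
circle(B,4.00) ∩ circle(D,8.00): a=0.1465, h=3.9973
  candidates: C₊=(-0.7740,1.8883) cross=28.286; C₋=(1.4732,-5.7840) cross=-28.286
  mode + wants cross > 0 → take C=(-0.7740,1.8883) (cross=28.286)
ex = (C−B)/|BC| = (-0.2458,0.9693); ey = (-0.9693,-0.2458)
P = B + 1.84·ex + -3.28·ey = (2.9363,0.6006)

2.94 0.60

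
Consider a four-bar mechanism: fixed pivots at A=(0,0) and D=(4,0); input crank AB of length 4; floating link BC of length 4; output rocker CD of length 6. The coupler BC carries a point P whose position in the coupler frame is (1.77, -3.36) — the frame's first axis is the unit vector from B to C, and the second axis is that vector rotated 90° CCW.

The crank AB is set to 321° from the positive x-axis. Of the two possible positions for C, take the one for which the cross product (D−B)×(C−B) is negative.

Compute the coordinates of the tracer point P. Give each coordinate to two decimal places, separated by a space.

1.28 -5.85

A=(0,0), D=(4.00,0)
B = A + 4.00·(cos321°, sin321°) = (3.1086, -2.5173)
|BD| = 2.6705
circle(B,4.00) ∩ circle(D,6.00): a=-2.4095, h=3.1929
  candidates: C₊=(-0.7055,-3.7227) cross=8.526; C₋=(5.3140,-5.8543) cross=-8.526
  mode - wants cross < 0 → take C=(5.3140,-5.8543) (cross=-8.526)
ex = (C−B)/|BC| = (0.5514,-0.8343); ey = (0.8343,0.5514)
P = B + 1.77·ex + -3.36·ey = (1.2814,-5.8465)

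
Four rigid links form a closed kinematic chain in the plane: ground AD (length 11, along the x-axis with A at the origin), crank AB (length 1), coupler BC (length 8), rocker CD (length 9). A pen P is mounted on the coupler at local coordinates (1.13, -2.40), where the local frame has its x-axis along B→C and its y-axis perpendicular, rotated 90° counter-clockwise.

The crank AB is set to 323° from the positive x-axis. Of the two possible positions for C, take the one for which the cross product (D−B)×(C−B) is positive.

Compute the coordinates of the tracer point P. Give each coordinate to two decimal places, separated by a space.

3.45 -0.77

A=(0,0), D=(11.00,0)
B = A + 1.00·(cos323°, sin323°) = (0.7986, -0.6018)
|BD| = 10.2191
circle(B,8.00) ∩ circle(D,9.00): a=4.2778, h=6.7602
  candidates: C₊=(4.6709,6.3986) cross=69.083; C₋=(5.4671,-7.0984) cross=-69.083
  mode + wants cross > 0 → take C=(4.6709,6.3986) (cross=69.083)
ex = (C−B)/|BC| = (0.4840,0.8751); ey = (-0.8751,0.4840)
P = B + 1.13·ex + -2.40·ey = (3.4457,-0.7747)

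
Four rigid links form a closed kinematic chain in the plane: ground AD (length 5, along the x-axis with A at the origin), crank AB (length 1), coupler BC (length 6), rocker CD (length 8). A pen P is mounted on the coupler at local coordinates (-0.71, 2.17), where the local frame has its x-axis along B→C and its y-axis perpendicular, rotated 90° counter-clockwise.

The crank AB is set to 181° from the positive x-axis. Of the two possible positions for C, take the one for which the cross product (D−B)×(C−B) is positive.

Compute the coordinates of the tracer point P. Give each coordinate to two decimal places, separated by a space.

A=(0,0), D=(5.00,0)
B = A + 1.00·(cos181°, sin181°) = (-0.9998, -0.0175)
|BD| = 5.9999
circle(B,6.00) ∩ circle(D,8.00): a=0.6666, h=5.9629
  candidates: C₊=(-0.3506,5.9473) cross=35.776; C₋=(-0.3160,-5.9783) cross=-35.776
  mode + wants cross > 0 → take C=(-0.3506,5.9473) (cross=35.776)
ex = (C−B)/|BC| = (0.1082,0.9941); ey = (-0.9941,0.1082)
P = B + -0.71·ex + 2.17·ey = (-3.2339,-0.4885)

-3.23 -0.49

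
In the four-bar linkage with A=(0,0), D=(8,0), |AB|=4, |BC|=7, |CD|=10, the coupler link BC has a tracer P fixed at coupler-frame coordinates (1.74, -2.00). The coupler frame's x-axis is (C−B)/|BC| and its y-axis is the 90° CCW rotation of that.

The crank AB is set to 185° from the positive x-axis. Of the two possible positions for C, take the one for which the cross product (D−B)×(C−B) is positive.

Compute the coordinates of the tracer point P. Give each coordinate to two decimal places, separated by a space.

A=(0,0), D=(8.00,0)
B = A + 4.00·(cos185°, sin185°) = (-3.9848, -0.3486)
|BD| = 11.9898
circle(B,7.00) ∩ circle(D,10.00): a=3.8681, h=5.8342
  candidates: C₊=(-0.2879,5.5956) cross=69.951; C₋=(0.0513,-6.0679) cross=-69.951
  mode + wants cross > 0 → take C=(-0.2879,5.5956) (cross=69.951)
ex = (C−B)/|BC| = (0.5281,0.8492); ey = (-0.8492,0.5281)
P = B + 1.74·ex + -2.00·ey = (-1.3675,0.0727)

-1.37 0.07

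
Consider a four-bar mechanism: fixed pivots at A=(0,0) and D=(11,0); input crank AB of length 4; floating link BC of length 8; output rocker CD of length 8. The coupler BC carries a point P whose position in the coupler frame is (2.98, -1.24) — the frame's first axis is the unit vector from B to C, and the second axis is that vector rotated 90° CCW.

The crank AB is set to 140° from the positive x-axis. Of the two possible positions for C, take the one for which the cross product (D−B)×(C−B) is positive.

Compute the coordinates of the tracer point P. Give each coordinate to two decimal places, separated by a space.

0.14 2.22

A=(0,0), D=(11.00,0)
B = A + 4.00·(cos140°, sin140°) = (-3.0642, 2.5712)
|BD| = 14.2973
circle(B,8.00) ∩ circle(D,8.00): a=7.1486, h=3.5912
  candidates: C₊=(4.6137,4.8183) cross=51.345; C₋=(3.3221,-2.2471) cross=-51.345
  mode + wants cross > 0 → take C=(4.6137,4.8183) (cross=51.345)
ex = (C−B)/|BC| = (0.9597,0.2809); ey = (-0.2809,0.9597)
P = B + 2.98·ex + -1.24·ey = (0.1442,2.2181)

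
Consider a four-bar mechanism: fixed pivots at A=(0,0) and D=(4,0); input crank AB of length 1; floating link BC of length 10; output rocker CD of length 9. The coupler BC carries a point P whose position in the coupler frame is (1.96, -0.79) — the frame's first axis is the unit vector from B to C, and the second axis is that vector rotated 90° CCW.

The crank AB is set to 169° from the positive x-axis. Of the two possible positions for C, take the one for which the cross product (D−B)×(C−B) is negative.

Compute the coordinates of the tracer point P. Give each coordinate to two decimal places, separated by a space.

A=(0,0), D=(4.00,0)
B = A + 1.00·(cos169°, sin169°) = (-0.9816, 0.1908)
|BD| = 4.9853
circle(B,10.00) ∩ circle(D,9.00): a=4.3983, h=8.9808
  candidates: C₊=(3.7571,8.9967) cross=44.772; C₋=(3.0697,-8.9518) cross=-44.772
  mode - wants cross < 0 → take C=(3.0697,-8.9518) (cross=-44.772)
ex = (C−B)/|BC| = (0.4051,-0.9143); ey = (0.9143,0.4051)
P = B + 1.96·ex + -0.79·ey = (-0.9098,-1.9212)

-0.91 -1.92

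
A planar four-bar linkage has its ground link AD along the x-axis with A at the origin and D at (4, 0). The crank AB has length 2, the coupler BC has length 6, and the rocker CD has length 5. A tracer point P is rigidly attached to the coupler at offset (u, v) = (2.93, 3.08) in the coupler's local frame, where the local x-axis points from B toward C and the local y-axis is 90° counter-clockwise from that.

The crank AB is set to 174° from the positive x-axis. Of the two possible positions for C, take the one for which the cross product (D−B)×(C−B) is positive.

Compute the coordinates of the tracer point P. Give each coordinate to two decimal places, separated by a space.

A=(0,0), D=(4.00,0)
B = A + 2.00·(cos174°, sin174°) = (-1.9890, 0.2091)
|BD| = 5.9927
circle(B,6.00) ∩ circle(D,5.00): a=3.9141, h=4.5475
  candidates: C₊=(2.0813,4.6172) cross=27.252; C₋=(1.7641,-4.4722) cross=-27.252
  mode + wants cross > 0 → take C=(2.0813,4.6172) (cross=27.252)
ex = (C−B)/|BC| = (0.6784,0.7347); ey = (-0.7347,0.6784)
P = B + 2.93·ex + 3.08·ey = (-2.2642,4.4512)

-2.26 4.45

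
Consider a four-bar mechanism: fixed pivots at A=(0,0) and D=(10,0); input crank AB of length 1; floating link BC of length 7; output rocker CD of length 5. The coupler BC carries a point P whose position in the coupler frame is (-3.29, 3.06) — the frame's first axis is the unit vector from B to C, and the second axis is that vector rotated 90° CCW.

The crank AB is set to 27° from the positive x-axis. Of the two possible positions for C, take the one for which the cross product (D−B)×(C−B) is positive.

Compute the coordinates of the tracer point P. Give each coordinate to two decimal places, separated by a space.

A=(0,0), D=(10.00,0)
B = A + 1.00·(cos27°, sin27°) = (0.8910, 0.4540)
|BD| = 9.1203
circle(B,7.00) ∩ circle(D,5.00): a=5.8759, h=3.8045
  candidates: C₊=(6.9490,3.9612) cross=34.698; C₋=(6.5702,-3.6382) cross=-34.698
  mode + wants cross > 0 → take C=(6.9490,3.9612) (cross=34.698)
ex = (C−B)/|BC| = (0.8654,0.5010); ey = (-0.5010,0.8654)
P = B + -3.29·ex + 3.06·ey = (-3.4894,1.4538)

-3.49 1.45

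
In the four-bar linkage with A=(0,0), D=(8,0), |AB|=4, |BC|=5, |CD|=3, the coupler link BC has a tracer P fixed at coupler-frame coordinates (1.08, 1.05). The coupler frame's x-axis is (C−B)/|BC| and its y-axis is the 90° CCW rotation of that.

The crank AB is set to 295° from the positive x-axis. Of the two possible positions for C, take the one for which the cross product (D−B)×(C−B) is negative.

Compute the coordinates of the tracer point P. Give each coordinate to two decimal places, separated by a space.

A=(0,0), D=(8.00,0)
B = A + 4.00·(cos295°, sin295°) = (1.6905, -3.6252)
|BD| = 7.2768
circle(B,5.00) ∩ circle(D,3.00): a=4.7378, h=1.5979
  candidates: C₊=(5.0024,0.1206) cross=11.628; C₋=(6.5945,-2.6504) cross=-11.628
  mode - wants cross < 0 → take C=(6.5945,-2.6504) (cross=-11.628)
ex = (C−B)/|BC| = (0.9808,0.1950); ey = (-0.1950,0.9808)
P = B + 1.08·ex + 1.05·ey = (2.5450,-2.3848)

2.55 -2.38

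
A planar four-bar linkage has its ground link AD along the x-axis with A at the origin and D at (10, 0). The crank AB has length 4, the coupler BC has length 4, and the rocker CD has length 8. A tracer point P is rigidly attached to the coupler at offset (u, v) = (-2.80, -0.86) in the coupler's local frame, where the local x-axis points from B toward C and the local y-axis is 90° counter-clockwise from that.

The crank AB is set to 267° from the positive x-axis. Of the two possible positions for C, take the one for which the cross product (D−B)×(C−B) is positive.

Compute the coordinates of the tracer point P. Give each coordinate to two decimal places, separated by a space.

A=(0,0), D=(10.00,0)
B = A + 4.00·(cos267°, sin267°) = (-0.2093, -3.9945)
|BD| = 10.9630
circle(B,4.00) ∩ circle(D,8.00): a=3.2923, h=2.2717
  candidates: C₊=(2.0289,-0.6794) cross=24.905; C₋=(3.6844,-4.9105) cross=-24.905
  mode + wants cross > 0 → take C=(2.0289,-0.6794) (cross=24.905)
ex = (C−B)/|BC| = (0.5596,0.8288); ey = (-0.8288,0.5596)
P = B + -2.80·ex + -0.86·ey = (-1.0634,-6.7964)

-1.06 -6.80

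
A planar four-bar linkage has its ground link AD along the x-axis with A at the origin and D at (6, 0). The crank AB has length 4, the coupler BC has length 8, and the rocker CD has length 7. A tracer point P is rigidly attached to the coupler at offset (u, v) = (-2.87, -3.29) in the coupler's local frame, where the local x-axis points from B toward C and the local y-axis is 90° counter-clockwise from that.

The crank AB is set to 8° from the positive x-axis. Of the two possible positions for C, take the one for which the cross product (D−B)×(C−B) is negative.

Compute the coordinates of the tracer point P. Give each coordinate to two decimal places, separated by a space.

A=(0,0), D=(6.00,0)
B = A + 4.00·(cos8°, sin8°) = (3.9611, 0.5567)
|BD| = 2.1136
circle(B,8.00) ∩ circle(D,7.00): a=4.6053, h=6.5415
  candidates: C₊=(10.1267,5.6542) cross=13.826; C₋=(6.6808,-6.9668) cross=-13.826
  mode - wants cross < 0 → take C=(6.6808,-6.9668) (cross=-13.826)
ex = (C−B)/|BC| = (0.3400,-0.9404); ey = (0.9404,0.3400)
P = B + -2.87·ex + -3.29·ey = (-0.1087,2.1373)

-0.11 2.14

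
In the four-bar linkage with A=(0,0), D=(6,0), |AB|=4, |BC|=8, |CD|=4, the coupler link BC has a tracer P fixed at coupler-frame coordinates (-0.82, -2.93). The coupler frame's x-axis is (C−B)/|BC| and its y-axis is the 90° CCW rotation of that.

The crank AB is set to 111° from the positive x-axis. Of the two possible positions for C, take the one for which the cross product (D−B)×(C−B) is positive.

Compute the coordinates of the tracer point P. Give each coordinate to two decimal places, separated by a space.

A=(0,0), D=(6.00,0)
B = A + 4.00·(cos111°, sin111°) = (-1.4335, 3.7343)
|BD| = 8.3188
circle(B,8.00) ∩ circle(D,4.00): a=7.0444, h=3.7916
  candidates: C₊=(6.5633,3.9601) cross=31.541; C₋=(3.1592,-2.8160) cross=-31.541
  mode + wants cross > 0 → take C=(6.5633,3.9601) (cross=31.541)
ex = (C−B)/|BC| = (0.9996,0.0282); ey = (-0.0282,0.9996)
P = B + -0.82·ex + -2.93·ey = (-2.1704,0.7823)

-2.17 0.78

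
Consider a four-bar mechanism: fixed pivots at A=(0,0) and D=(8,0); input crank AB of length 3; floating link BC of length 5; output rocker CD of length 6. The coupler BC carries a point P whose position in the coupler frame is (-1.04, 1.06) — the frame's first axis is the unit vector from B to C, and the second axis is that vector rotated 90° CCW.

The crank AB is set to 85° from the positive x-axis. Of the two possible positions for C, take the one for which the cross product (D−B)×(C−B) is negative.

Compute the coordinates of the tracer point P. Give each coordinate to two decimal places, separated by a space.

A=(0,0), D=(8.00,0)
B = A + 3.00·(cos85°, sin85°) = (0.2615, 2.9886)
|BD| = 8.2956
circle(B,5.00) ∩ circle(D,6.00): a=3.4848, h=3.5856
  candidates: C₊=(4.8040,5.0779) cross=29.744; C₋=(2.2205,-1.6117) cross=-29.744
  mode - wants cross < 0 → take C=(2.2205,-1.6117) (cross=-29.744)
ex = (C−B)/|BC| = (0.3918,-0.9200); ey = (0.9200,0.3918)
P = B + -1.04·ex + 1.06·ey = (0.8292,4.3607)

0.83 4.36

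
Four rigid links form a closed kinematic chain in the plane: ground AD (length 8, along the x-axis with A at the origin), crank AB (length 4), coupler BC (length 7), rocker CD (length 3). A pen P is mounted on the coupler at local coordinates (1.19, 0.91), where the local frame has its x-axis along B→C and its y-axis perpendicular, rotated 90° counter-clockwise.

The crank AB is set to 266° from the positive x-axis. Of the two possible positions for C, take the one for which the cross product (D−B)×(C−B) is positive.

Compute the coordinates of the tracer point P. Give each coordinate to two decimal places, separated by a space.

A=(0,0), D=(8.00,0)
B = A + 4.00·(cos266°, sin266°) = (-0.2790, -3.9903)
|BD| = 9.1905
circle(B,7.00) ∩ circle(D,3.00): a=6.7714, h=1.7743
  candidates: C₊=(5.0505,0.5481) cross=16.307; C₋=(6.5912,-2.6486) cross=-16.307
  mode + wants cross > 0 → take C=(5.0505,0.5481) (cross=16.307)
ex = (C−B)/|BC| = (0.7614,0.6483); ey = (-0.6483,0.7614)
P = B + 1.19·ex + 0.91·ey = (0.0370,-2.5259)

0.04 -2.53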